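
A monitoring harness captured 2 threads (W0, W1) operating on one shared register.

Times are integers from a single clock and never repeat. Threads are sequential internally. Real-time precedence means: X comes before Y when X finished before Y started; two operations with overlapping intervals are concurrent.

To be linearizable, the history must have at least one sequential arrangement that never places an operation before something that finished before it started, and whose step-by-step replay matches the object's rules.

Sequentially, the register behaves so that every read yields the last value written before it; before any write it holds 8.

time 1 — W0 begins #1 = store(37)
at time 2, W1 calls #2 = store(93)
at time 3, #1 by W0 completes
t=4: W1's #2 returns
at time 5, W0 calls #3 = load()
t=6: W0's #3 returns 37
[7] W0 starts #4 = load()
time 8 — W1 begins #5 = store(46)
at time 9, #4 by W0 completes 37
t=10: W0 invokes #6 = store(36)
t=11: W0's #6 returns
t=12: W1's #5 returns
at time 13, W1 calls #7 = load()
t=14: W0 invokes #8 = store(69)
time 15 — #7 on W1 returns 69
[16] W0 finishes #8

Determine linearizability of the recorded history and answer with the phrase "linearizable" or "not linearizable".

linearizable

one valid linearization: #2, #1, #3, #4, #5, #6, #8, #7
after step 1 (#2 store(93)): value 93
after step 2 (#1 store(37)): value 37
after step 3 (#3 load() → 37): value 37
after step 4 (#4 load() → 37): value 37
after step 5 (#5 store(46)): value 46
after step 6 (#6 store(36)): value 36
after step 7 (#8 store(69)): value 69
after step 8 (#7 load() → 69): value 69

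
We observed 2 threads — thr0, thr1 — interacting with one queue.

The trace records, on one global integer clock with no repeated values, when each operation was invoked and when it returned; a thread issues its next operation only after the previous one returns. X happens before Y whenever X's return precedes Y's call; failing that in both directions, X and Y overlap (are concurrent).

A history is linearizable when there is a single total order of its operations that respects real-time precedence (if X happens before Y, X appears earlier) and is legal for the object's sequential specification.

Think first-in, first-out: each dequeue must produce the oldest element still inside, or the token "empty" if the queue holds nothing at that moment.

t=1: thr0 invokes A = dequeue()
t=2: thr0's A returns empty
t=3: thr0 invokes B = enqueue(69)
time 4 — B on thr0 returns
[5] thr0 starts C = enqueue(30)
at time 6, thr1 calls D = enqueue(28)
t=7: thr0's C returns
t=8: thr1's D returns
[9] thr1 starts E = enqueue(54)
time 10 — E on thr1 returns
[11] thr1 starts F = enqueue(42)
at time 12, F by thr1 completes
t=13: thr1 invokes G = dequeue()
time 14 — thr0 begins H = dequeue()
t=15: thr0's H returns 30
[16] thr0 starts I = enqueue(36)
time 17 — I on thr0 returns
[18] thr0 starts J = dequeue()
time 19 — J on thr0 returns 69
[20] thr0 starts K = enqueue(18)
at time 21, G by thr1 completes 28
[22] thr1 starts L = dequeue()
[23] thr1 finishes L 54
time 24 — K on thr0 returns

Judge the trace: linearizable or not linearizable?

the violation lands at event 19, J's response at time 19: events 1..18 linearize, events 1..19 do not
every one of the 2 real-time-consistent orders over 9 completed queue ops fails the sequential spec
no escape via the 1 pending operation (G): every completion choice fails
for example A, B, C, D, E, F, H, I, J (pending dropped) fails at step 7: H dequeue() → 30 is not legal there
for example A, B, D, C, E, F, H, I, J (pending dropped) fails at step 7: H dequeue() → 30 is not legal there

not linearizable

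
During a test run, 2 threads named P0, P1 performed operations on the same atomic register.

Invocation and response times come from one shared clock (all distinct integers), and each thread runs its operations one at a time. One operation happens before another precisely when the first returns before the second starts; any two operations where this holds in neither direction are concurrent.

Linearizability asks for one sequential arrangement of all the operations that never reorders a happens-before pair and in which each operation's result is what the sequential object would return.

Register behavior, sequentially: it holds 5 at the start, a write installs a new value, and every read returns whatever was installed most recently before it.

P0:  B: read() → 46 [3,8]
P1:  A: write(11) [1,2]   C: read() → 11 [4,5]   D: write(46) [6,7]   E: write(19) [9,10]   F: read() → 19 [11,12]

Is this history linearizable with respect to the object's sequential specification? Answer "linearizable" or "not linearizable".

witness order: A, C, D, B, E, F
1. A write(11), leaving value 11
2. C read() → 11, leaving value 11
3. D write(46), leaving value 46
4. B read() → 46, leaving value 46
5. E write(19), leaving value 19
6. F read() → 19, leaving value 19

linearizable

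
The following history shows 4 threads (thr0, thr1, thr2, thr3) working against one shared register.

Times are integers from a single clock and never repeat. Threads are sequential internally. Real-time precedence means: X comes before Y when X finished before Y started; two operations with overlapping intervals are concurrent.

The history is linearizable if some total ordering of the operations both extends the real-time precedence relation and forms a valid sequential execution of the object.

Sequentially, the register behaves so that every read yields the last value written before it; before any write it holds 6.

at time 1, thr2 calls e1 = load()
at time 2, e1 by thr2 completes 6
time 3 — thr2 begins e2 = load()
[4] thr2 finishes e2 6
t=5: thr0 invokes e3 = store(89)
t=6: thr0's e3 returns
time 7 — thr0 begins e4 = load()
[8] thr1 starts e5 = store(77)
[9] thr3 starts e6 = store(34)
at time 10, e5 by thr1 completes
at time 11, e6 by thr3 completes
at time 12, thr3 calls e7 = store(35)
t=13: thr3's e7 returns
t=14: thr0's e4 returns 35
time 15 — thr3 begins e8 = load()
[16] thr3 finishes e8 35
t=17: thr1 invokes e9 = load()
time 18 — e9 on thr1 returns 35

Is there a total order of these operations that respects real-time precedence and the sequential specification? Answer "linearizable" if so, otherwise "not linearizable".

linearizable

a witness: e1, e2, e3, e5, e6, e7, e4, e8, e9
after step 1 (e1 load() → 6): value 6
after step 2 (e2 load() → 6): value 6
after step 3 (e3 store(89)): value 89
after step 4 (e5 store(77)): value 77
after step 5 (e6 store(34)): value 34
after step 6 (e7 store(35)): value 35
after step 7 (e4 load() → 35): value 35
after step 8 (e8 load() → 35): value 35
after step 9 (e9 load() → 35): value 35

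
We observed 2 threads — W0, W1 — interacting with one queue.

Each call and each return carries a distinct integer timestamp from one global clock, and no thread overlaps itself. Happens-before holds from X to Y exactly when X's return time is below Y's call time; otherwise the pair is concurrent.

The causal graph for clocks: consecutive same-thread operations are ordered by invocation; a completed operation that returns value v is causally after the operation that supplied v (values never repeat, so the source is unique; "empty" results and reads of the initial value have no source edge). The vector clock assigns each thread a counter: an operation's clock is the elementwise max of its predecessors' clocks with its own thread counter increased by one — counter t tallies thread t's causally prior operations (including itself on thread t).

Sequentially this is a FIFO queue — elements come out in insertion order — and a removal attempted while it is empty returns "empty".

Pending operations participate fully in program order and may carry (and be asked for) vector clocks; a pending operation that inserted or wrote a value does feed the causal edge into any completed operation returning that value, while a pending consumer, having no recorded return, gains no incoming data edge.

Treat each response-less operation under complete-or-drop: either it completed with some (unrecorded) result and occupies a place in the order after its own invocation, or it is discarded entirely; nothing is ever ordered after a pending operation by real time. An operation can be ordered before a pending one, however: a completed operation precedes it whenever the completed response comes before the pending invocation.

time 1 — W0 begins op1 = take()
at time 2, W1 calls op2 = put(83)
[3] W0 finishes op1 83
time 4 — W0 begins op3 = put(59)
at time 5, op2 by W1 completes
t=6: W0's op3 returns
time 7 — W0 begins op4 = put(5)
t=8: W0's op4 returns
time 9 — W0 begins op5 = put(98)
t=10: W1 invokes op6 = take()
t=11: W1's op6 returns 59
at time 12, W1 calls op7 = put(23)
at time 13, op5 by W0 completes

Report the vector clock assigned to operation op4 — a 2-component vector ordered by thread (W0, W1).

VC(op2, invoked at 2): no causal predecessors; +1 on W1 → (0, 1)
op1, invoked 1, takes VC(op2)=(0, 1) under max, adds 1 for W0 → (1, 1)
op3, invoked 4, takes VC(op1)=(1, 1) under max, adds 1 for W0 → (2, 1)
op6, invoked 10, takes VC(op2)=(0, 1), VC(op3)=(2, 1) under max, adds 1 for W1 → (2, 2)
op4, invoked 7, takes VC(op3)=(2, 1) under max, adds 1 for W0 → (3, 1)
op7, invoked 12, takes VC(op6)=(2, 2) under max, adds 1 for W1 → (2, 3)
op5, invoked 9, takes VC(op4)=(3, 1) under max, adds 1 for W0 → (4, 1)
target: VC(op4) = (3, 1)

(3, 1)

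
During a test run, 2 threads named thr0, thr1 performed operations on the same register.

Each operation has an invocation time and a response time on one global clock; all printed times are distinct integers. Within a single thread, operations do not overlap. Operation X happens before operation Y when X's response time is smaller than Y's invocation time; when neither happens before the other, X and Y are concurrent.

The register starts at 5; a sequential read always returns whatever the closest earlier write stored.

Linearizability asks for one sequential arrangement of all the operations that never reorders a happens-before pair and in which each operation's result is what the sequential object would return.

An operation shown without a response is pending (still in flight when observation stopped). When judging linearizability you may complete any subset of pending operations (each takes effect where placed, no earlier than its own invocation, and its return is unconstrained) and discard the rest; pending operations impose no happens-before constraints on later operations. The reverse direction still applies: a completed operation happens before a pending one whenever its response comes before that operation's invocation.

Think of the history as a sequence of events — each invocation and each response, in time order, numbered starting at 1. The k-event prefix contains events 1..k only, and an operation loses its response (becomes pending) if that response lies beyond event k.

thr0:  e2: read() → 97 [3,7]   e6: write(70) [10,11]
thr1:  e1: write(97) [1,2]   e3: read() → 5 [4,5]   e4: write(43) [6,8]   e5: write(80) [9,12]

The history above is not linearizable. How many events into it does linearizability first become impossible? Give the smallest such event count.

5

events 1..4 are linearizable, e.g. via e1:
1. e1 write(97), leaving value 97
include event 5 — e3 responding at 5 — and every candidate order breaks
no completion choice of the 1 pending operation (e2) rescues it — every subset was tried
for example e1, e3 (pending dropped) fails at step 2: e3 read() → 5 is not legal there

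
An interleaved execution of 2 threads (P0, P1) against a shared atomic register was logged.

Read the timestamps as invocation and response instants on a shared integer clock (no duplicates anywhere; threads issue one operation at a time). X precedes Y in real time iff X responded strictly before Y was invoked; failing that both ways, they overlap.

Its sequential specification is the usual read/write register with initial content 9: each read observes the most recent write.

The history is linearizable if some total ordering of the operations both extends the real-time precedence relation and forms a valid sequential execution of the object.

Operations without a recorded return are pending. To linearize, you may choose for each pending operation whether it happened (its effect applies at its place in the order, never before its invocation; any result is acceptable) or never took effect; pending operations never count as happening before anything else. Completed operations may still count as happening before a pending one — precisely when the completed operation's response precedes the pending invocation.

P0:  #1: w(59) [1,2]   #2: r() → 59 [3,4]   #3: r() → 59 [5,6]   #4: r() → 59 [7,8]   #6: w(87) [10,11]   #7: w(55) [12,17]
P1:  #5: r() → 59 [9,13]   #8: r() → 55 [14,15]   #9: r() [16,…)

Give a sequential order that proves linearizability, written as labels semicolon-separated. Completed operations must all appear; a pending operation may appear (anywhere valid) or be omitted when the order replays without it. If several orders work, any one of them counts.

1. #1 w(59), leaving value 59
2. #2 r() → 59, leaving value 59
3. #3 r() → 59, leaving value 59
4. #4 r() → 59, leaving value 59
5. #5 r() → 59, leaving value 59
6. #6 w(87), leaving value 87
7. #7 w(55), leaving value 55
8. #8 r() → 55, leaving value 55

#1; #2; #3; #4; #5; #6; #7; #8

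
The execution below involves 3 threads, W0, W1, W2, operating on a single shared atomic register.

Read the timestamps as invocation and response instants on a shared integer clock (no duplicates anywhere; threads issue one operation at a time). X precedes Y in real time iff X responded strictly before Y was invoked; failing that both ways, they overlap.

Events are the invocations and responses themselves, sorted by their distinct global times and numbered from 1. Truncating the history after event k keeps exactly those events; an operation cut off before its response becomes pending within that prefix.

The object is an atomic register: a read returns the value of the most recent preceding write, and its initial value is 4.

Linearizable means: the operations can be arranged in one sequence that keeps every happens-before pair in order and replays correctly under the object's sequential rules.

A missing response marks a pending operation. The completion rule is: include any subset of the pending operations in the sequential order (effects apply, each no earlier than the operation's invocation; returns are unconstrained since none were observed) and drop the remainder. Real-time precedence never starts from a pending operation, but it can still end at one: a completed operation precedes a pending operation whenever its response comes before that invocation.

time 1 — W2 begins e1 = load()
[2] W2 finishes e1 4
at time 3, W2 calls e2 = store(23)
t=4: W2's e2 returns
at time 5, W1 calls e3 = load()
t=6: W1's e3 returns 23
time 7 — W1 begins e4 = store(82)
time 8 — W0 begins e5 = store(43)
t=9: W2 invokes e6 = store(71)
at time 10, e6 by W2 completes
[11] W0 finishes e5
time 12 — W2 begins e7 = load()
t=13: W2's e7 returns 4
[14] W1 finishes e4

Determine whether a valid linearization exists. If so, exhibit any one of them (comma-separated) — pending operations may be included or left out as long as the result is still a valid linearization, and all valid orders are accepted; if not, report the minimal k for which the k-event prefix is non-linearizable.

not linearizable — minimal violating prefix: 13 events

already the first 13 events (up to e7's response at time 13) admit no linearization; the first 12 still do
no legal order exists: 2 real-time-consistent candidates over 6 completed atomic register operations, all rejected
no completion choice of the 1 pending operation (e4) rescues it — every subset was tried
e.g. e1, e2, e3, e5, e6, e7 (pending dropped): illegal at step 6, since e7 load() → 4 cannot apply there
e.g. e1, e2, e3, e6, e5, e7 (pending dropped): illegal at step 6, since e7 load() → 4 cannot apply there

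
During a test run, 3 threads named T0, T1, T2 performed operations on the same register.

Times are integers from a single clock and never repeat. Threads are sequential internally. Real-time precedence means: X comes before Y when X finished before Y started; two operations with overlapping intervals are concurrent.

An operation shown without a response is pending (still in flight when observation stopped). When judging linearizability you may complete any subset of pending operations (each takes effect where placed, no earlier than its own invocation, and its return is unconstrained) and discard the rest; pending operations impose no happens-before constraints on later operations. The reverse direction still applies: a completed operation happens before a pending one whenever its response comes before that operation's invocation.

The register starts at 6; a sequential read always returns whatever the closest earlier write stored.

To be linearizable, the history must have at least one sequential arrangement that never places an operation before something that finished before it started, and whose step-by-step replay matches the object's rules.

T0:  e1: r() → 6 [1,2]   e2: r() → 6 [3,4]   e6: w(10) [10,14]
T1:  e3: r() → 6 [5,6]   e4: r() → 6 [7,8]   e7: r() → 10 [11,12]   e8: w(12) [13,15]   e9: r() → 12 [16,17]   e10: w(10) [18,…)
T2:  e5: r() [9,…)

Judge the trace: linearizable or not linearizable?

witness order: e1, e2, e3, e4, e5, e6, e7, e8, e9
1. e1 r() → 6, leaving value 6
2. e2 r() → 6, leaving value 6
3. e3 r() → 6, leaving value 6
4. e4 r() → 6, leaving value 6
5. e5 r() (pending, included), leaving value 6
6. e6 w(10), leaving value 10
7. e7 r() → 10, leaving value 10
8. e8 w(12), leaving value 12
9. e9 r() → 12, leaving value 12

linearizable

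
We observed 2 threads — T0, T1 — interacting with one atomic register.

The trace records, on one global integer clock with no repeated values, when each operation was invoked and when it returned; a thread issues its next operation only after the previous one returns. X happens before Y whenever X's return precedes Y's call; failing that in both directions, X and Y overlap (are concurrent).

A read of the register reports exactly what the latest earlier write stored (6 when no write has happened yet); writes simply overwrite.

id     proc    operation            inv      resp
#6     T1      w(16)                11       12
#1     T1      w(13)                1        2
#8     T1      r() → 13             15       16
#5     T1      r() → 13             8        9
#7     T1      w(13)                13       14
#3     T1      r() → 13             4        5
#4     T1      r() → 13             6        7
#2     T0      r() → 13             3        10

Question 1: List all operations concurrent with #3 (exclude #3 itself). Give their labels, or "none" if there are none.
#2

concurrent with #3 ([4,5]): every op whose interval crosses 4..5
#1 [1,2]: before
#2 [3,10]: concurrent
#4 [6,7]: after
#5 [8,9]: after
#6 [11,12]: after
#7 [13,14]: after
#8 [15,16]: after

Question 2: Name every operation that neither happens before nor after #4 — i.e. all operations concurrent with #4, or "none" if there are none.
#2

#4 runs from 6 to 7; window-overlapping ops are concurrent
#1 [1,2]: before
#2 [3,10]: concurrent
#3 [4,5]: before
#5 [8,9]: after
#6 [11,12]: after
#7 [13,14]: after
#8 [15,16]: after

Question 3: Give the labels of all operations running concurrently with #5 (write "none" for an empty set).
#2

overlap test against #5 [8,9]: concurrent iff the interval meets 8..9
#1 [1,2]: before
#2 [3,10]: concurrent
#3 [4,5]: before
#4 [6,7]: before
#6 [11,12]: after
#7 [13,14]: after
#8 [15,16]: after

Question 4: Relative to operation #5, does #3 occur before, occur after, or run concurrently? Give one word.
before

#3 spans [4,5], #5 spans [8,9]
resp(#3)=5 < inv(#5)=8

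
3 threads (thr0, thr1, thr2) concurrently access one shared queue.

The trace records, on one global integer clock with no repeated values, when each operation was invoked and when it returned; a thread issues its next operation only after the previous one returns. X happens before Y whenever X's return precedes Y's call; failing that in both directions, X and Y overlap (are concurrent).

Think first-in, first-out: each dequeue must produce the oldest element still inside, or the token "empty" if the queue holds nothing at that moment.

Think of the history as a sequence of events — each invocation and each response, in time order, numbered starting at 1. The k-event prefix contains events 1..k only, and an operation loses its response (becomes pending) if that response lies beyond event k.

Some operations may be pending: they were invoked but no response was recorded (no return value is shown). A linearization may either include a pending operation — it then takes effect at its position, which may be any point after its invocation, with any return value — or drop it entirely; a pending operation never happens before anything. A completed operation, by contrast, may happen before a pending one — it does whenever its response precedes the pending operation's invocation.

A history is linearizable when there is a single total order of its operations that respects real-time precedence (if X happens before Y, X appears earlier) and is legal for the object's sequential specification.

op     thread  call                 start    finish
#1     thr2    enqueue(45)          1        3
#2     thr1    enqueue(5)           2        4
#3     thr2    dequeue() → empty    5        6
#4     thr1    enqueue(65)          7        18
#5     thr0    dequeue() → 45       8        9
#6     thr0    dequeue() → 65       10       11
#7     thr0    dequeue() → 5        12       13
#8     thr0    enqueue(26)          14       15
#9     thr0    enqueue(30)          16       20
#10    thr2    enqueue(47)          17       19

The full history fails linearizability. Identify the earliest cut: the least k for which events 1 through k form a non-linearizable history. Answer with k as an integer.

a valid linearization of events 1..5 exists, for instance #1, #2:
after step 1 (#1 enqueue(45)): queue <45>
after step 2 (#2 enqueue(5)): queue <45,5>
include event 6 — #3 responding at 6 — and every candidate order breaks
sample order #1, #2, #3 stalls at step 3 — #3 dequeue() → empty has no legal effect
sample order #2, #1, #3 stalls at step 3 — #3 dequeue() → empty has no legal effect

6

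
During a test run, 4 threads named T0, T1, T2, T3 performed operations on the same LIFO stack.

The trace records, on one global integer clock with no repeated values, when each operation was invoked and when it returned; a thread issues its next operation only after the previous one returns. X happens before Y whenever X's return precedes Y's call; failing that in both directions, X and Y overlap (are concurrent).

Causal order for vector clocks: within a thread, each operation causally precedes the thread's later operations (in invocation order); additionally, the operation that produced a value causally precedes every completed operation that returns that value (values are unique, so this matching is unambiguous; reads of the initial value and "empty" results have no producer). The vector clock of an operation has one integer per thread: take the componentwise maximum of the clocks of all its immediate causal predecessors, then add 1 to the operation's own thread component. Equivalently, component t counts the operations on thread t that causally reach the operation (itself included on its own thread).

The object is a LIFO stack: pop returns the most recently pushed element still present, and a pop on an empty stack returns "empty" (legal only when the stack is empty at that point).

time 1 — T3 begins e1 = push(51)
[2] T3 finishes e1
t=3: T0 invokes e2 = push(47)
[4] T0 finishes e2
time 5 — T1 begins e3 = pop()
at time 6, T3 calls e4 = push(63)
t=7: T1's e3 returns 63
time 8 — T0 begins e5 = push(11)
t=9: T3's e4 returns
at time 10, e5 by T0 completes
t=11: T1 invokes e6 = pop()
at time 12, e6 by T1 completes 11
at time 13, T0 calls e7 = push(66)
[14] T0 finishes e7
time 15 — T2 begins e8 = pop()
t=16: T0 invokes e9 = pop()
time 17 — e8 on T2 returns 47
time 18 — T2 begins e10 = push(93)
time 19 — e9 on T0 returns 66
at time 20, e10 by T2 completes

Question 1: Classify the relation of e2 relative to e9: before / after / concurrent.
e2 spans [3,4], e9 spans [16,19]
resp(e2)=4 < inv(e9)=16

before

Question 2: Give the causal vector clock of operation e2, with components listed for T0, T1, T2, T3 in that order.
VC(e1, invoked at 1): no causal predecessors; +1 on T3 → (0, 0, 0, 1)
VC(e2, invoked at 3): no causal predecessors; +1 on T0 → (1, 0, 0, 0)
VC(e4, invoked at 6): max of VC(e1)=(0, 0, 0, 1), then +1 on thread T3 → (0, 0, 0, 2)
VC(e8, invoked at 15): max of VC(e2)=(1, 0, 0, 0), then +1 on thread T2 → (1, 0, 1, 0)
VC(e5, invoked at 8): max of VC(e2)=(1, 0, 0, 0), then +1 on thread T0 → (2, 0, 0, 0)
VC(e3, invoked at 5): max of VC(e4)=(0, 0, 0, 2), then +1 on thread T1 → (0, 1, 0, 2)
VC(e10, invoked at 18): max of VC(e8)=(1, 0, 1, 0), then +1 on thread T2 → (1, 0, 2, 0)
VC(e7, invoked at 13): max of VC(e5)=(2, 0, 0, 0), then +1 on thread T0 → (3, 0, 0, 0)
VC(e9, invoked at 16): max of VC(e7)=(3, 0, 0, 0), then +1 on thread T0 → (4, 0, 0, 0)
VC(e6, invoked at 11): max of VC(e3)=(0, 1, 0, 2), VC(e5)=(2, 0, 0, 0), then +1 on thread T1 → (2, 2, 0, 2)
target: VC(e2) = (1, 0, 0, 0)

(1, 0, 0, 0)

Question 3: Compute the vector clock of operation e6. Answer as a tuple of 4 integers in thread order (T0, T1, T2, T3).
no predecessors for e1 (invoked 1): T3 increments from zero → (0, 0, 0, 1)
no predecessors for e2 (invoked 3): T0 increments from zero → (1, 0, 0, 0)
from VC(e1)=(0, 0, 0, 1), e4 (invoked 6) maxes components and bumps T3 → (0, 0, 0, 2)
from VC(e2)=(1, 0, 0, 0), e8 (invoked 15) maxes components and bumps T2 → (1, 0, 1, 0)
from VC(e2)=(1, 0, 0, 0), e5 (invoked 8) maxes components and bumps T0 → (2, 0, 0, 0)
from VC(e4)=(0, 0, 0, 2), e3 (invoked 5) maxes components and bumps T1 → (0, 1, 0, 2)
from VC(e8)=(1, 0, 1, 0), e10 (invoked 18) maxes components and bumps T2 → (1, 0, 2, 0)
from VC(e5)=(2, 0, 0, 0), e7 (invoked 13) maxes components and bumps T0 → (3, 0, 0, 0)
from VC(e7)=(3, 0, 0, 0), e9 (invoked 16) maxes components and bumps T0 → (4, 0, 0, 0)
from VC(e3)=(0, 1, 0, 2), VC(e5)=(2, 0, 0, 0), e6 (invoked 11) maxes components and bumps T1 → (2, 2, 0, 2)
target: VC(e6) = (2, 2, 0, 2)

(2, 2, 0, 2)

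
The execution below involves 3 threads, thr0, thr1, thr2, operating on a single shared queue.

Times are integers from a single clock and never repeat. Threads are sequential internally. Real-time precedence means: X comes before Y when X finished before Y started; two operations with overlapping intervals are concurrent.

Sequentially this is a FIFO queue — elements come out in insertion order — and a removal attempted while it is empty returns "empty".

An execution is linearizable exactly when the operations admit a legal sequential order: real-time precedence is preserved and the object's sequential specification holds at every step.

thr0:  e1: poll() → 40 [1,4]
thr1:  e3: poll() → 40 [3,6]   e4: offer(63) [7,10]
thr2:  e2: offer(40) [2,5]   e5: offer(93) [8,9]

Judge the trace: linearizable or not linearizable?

through event 5 a valid linearization exists; event 6 (e3 responding at time 6) ends that
6 orders of the 3 completed queue ops respect real time; none is legal
one such order, e1, e2, e3, breaks at step 1 where e1 poll() → 40 is illegal
one such order, e1, e3, e2, breaks at step 1 where e1 poll() → 40 is illegal

not linearizable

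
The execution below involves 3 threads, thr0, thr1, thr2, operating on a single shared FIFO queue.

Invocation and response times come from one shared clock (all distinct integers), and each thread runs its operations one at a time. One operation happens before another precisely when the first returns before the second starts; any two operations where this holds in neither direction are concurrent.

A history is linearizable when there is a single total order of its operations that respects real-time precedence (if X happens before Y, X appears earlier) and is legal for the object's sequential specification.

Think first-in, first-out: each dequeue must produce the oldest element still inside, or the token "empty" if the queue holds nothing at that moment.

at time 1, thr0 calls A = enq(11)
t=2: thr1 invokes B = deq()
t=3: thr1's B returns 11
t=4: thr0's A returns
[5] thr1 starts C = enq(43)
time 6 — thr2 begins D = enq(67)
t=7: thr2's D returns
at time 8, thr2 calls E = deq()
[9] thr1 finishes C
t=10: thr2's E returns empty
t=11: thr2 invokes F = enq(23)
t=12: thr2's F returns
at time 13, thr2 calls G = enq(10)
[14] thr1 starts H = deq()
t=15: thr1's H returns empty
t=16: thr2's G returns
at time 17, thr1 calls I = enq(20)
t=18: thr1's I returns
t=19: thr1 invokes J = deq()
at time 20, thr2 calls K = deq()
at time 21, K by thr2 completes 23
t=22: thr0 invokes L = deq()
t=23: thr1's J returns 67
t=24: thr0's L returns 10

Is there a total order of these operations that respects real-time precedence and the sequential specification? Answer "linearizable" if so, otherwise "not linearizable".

not linearizable

the violation lands at event 10, E's response at time 10: events 1..9 linearize, events 1..10 do not
every one of the 6 real-time-consistent orders over 5 completed FIFO queue ops fails the sequential spec
sample order A, B, C, D, E stalls at step 5 — E deq() → empty has no legal effect
sample order A, B, D, C, E stalls at step 5 — E deq() → empty has no legal effect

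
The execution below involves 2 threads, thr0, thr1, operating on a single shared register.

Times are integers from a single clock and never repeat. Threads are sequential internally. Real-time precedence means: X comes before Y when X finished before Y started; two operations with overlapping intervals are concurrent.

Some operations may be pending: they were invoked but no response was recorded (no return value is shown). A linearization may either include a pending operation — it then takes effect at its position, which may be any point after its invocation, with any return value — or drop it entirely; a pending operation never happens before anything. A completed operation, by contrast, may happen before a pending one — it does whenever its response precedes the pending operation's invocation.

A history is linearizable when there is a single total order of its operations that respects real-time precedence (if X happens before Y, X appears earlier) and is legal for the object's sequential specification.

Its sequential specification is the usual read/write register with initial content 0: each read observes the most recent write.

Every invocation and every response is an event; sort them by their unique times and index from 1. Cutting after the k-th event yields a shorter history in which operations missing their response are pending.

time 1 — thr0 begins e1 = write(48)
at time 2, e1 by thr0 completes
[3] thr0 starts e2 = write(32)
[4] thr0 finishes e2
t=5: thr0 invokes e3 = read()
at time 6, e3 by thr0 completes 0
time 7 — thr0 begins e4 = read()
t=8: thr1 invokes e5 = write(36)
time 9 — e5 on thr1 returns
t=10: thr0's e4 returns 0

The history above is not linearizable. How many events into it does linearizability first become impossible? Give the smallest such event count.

one valid order for events 1..5 is e1, e2:
1. e1 write(48), leaving value 48
2. e2 write(32), leaving value 32
with event 6 included (e3 responding at time 6), all real-time-consistent orders fail
e.g. e1, e2, e3: illegal at step 3, since e3 read() → 0 cannot apply there

6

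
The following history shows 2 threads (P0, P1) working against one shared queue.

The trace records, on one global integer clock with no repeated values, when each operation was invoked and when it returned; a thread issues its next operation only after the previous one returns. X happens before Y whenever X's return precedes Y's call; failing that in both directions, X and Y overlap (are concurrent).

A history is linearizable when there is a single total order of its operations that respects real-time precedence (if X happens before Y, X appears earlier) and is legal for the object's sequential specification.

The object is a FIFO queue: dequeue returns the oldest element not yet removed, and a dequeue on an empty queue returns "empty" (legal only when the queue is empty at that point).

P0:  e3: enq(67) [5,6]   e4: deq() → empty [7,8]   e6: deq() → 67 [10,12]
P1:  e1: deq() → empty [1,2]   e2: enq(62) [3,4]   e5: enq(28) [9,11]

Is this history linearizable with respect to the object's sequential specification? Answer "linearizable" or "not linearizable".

not linearizable

prefix check: 1..7 passes, 1..8 fails once e4's time-8 response joins
a single order respects real time; the 4 completed queue operations fail replay along it
sample order e1, e2, e3, e4 stalls at step 4 — e4 deq() → empty has no legal effect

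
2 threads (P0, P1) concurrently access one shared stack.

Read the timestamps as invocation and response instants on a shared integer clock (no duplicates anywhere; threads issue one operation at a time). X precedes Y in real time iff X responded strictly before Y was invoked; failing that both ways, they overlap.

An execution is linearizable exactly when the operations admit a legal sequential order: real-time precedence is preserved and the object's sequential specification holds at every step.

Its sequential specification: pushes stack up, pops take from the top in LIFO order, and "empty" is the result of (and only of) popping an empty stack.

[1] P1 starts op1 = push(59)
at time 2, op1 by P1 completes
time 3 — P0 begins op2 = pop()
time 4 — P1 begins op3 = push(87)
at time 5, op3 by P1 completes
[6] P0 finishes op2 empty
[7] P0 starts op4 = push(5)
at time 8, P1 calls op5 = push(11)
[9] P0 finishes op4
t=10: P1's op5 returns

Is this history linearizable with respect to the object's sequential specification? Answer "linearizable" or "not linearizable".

through event 5 a valid linearization exists; event 6 (op2 responding at time 6) ends that
every one of the 2 real-time-consistent orders over 3 completed stack ops fails the sequential spec
sample order op1, op2, op3 stalls at step 2 — op2 pop() → empty has no legal effect
sample order op1, op3, op2 stalls at step 3 — op2 pop() → empty has no legal effect

not linearizable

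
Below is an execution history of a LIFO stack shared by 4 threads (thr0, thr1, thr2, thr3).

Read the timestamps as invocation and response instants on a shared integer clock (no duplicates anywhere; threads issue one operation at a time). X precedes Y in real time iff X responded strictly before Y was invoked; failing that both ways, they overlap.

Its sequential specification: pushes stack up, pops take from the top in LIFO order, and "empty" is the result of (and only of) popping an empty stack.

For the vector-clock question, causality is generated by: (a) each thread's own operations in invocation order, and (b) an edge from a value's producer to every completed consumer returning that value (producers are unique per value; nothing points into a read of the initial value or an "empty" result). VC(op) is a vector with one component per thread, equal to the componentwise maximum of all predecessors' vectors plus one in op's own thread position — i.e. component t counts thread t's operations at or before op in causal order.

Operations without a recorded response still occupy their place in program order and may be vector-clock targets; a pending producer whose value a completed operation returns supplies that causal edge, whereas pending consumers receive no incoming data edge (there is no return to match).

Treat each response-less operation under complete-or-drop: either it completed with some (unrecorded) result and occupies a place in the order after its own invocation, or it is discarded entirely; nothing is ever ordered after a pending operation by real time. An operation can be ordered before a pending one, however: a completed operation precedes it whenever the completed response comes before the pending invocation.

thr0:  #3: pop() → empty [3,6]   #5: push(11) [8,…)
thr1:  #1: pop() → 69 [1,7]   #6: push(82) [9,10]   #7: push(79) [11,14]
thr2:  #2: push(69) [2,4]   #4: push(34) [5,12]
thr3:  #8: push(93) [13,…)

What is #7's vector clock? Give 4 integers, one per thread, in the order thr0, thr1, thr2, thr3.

no predecessors for #8 (invoked 13): thr3 increments from zero → (0, 0, 0, 1)
no predecessors for #2 (invoked 2): thr2 increments from zero → (0, 0, 1, 0)
no predecessors for #3 (invoked 3): thr0 increments from zero → (1, 0, 0, 0)
merge at #4 (invoked 5): VC(#2)=(0, 0, 1, 0), own-thread bump on thr2 → (0, 0, 2, 0)
merge at #1 (invoked 1): VC(#2)=(0, 0, 1, 0), own-thread bump on thr1 → (0, 1, 1, 0)
merge at #5 (invoked 8): VC(#3)=(1, 0, 0, 0), own-thread bump on thr0 → (2, 0, 0, 0)
merge at #6 (invoked 9): VC(#1)=(0, 1, 1, 0), own-thread bump on thr1 → (0, 2, 1, 0)
merge at #7 (invoked 11): VC(#6)=(0, 2, 1, 0), own-thread bump on thr1 → (0, 3, 1, 0)
target: VC(#7) = (0, 3, 1, 0)

(0, 3, 1, 0)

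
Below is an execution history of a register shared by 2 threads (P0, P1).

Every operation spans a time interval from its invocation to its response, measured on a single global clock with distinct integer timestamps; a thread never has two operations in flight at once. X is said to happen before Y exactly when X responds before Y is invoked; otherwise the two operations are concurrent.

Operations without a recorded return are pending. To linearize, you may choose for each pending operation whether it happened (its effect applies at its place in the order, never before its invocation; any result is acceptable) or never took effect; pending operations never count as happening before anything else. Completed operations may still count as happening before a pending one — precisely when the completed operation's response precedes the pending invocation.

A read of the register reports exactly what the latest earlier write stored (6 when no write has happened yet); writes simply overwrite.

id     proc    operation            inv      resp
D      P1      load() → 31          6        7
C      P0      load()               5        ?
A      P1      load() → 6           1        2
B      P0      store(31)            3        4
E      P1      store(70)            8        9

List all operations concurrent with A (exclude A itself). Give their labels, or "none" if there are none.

overlap test against A [1,2]: concurrent iff the interval meets 1..2
B [3,4]: after
C [5,…): after
D [6,7]: after
E [8,9]: after

none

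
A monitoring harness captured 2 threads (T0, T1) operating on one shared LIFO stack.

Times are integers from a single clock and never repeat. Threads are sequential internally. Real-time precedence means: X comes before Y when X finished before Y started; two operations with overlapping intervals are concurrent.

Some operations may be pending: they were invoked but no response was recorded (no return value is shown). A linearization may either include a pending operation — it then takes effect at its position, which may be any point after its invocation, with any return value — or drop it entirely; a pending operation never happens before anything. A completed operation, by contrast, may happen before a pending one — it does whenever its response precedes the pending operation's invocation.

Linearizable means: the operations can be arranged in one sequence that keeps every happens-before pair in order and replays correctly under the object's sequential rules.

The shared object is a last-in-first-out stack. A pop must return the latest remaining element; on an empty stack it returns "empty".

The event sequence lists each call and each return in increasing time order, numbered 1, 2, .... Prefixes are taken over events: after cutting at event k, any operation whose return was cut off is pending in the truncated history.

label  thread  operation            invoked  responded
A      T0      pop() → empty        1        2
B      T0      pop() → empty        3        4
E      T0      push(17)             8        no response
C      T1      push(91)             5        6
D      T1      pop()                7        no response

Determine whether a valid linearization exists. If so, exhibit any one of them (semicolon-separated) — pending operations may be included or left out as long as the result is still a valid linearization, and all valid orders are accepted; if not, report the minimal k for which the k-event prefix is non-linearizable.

linearizable — witness: A; B; C

after step 1 (A pop() → empty): stack <>
after step 2 (B pop() → empty): stack <>
after step 3 (C push(91)): stack <91>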